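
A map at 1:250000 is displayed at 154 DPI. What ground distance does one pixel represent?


pixel_cm = 2.54 / 154 ≈ 0.016494 cm
ground = pixel_cm * 250000 / 100 = 2.54 * 250000 / (154 * 100) = 635000 / 15400 ≈ 41.23 m

41.23 m


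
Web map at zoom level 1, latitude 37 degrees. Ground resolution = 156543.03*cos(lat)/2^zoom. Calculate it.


res = 156543.03 * cos(37) / 2^1 = 156543.03 * 0.79863551 / 2 = 62510.41 m/pixel

62510.41 m/pixel


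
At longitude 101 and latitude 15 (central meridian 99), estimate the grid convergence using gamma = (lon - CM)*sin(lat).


gamma = (101 - 99) * sin(15) = 2 * 0.258819 = 0.518 degrees

0.518 degrees


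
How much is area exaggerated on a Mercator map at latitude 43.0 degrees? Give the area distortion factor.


area_distortion = 1/cos^2(43.0) = 1.87

1.87


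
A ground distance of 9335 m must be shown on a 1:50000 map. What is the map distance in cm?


map_cm = 9335 * 100 / 50000 = 18.67 cm

18.67 cm


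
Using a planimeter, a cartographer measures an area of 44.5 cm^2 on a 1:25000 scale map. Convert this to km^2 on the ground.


ground_area = 44.5 * (25000/100)^2 = 2781250.0 m^2 = 2.78125 km^2 ≈ 2.781 km^2

2.781 km^2


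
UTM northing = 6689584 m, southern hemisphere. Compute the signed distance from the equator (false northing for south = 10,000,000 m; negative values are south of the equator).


For southern: actual = 6689584 - 10000000 = -3310416 m

-3310416 m


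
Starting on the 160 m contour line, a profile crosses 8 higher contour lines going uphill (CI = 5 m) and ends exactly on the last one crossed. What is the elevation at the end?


elevation = 160 + 8 * 5 = 200 m

200 m


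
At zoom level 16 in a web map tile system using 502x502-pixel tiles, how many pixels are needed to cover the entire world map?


tiles per axis = 2^16 = 65536
total tiles = 65536^2 = 4294967296
pixels per axis = 65536 * 502 = 32899072
total pixels = 32899072^2 = 1082348938461184

1082348938461184 pixels


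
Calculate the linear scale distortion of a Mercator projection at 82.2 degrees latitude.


SF = 1 / cos(82.2) = 1 / 0.135716 = 7.368

7.368


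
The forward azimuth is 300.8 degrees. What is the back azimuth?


back azimuth = (300.8 + 180) mod 360 = 120.8 degrees

120.8 degrees


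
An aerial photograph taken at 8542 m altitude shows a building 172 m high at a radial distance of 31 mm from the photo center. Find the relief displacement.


d = h * r / H = 172 * 31 / 8542 = 0.62 mm

0.62 mm


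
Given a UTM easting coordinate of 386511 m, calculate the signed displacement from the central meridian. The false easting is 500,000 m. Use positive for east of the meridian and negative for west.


displacement = 386511 - 500000 = -113489 m

-113489 m


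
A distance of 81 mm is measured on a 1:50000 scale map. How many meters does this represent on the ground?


ground = 81 mm * 50000 / 1000 = 4050.0 m

4050.0 m


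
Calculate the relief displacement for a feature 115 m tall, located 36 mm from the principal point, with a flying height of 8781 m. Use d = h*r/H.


d = h * r / H = 115 * 36 / 8781 = 0.47 mm

0.47 mm


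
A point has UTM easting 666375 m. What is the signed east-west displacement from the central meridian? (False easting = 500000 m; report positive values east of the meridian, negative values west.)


displacement = 666375 - 500000 = 166375 m

166375 m


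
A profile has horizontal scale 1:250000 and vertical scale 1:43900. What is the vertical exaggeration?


VE = horizontal_scale / vertical_scale = 250000 / 43900 ≈ 5.7

5.7x


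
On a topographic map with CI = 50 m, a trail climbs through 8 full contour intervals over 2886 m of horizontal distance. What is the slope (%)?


elevation change = 8 * 50 = 400 m
slope = 400 / 2886 * 100 = 13.9%

13.9%


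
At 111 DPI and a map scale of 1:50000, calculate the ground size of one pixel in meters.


pixel_cm = 2.54 / 111 ≈ 0.022883 cm
ground = pixel_cm * 50000 / 100 = 2.54 * 50000 / (111 * 100) = 127000 / 11100 ≈ 11.44 m

11.44 m


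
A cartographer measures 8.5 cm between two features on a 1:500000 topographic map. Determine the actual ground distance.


ground = 8.5 cm * 500000 / 100 = 42500.0 m = 42.5 km

42.5 km


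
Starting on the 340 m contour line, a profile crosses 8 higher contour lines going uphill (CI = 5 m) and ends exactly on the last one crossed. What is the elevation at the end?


elevation = 340 + 8 * 5 = 380 m

380 m


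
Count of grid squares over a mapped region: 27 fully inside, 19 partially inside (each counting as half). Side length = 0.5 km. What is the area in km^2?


effective squares = 27 + 19 * 0.5 = 36.5
area = 36.5 * 0.25 = 9.125 km^2

9.125 km^2


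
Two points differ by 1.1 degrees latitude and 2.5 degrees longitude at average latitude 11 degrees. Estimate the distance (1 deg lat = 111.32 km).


dlat_km = 1.1 * 111.32 = 122.452
dlon_km = 2.5 * 111.32 * cos(11) ≈ 273.187
dist = sqrt(122.452^2 + 273.187^2) ≈ 299.4 km

299.4 km


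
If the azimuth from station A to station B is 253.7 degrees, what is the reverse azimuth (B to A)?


back azimuth = (253.7 + 180) mod 360 = 73.7 degrees

73.7 degrees


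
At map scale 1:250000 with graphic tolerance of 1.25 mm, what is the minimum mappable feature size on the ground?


ground = 1.25 mm * 250000 / 1000 = 312.5 m

312.5 m


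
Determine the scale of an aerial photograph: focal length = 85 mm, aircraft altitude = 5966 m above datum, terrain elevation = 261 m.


scale = f / (H - h) = 85 mm / 5705 m = 85 / 5705000 = 1:67118

1:67118


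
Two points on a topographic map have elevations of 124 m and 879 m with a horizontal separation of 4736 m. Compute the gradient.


gradient = (879 - 124) / 4736 = 755 / 4736 = 0.1594

0.1594


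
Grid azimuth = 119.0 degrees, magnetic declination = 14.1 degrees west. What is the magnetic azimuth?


magnetic azimuth = grid azimuth - declination (east +ve)
mag_az = 119.0 - -14.1 = 133.1 degrees

133.1 degrees


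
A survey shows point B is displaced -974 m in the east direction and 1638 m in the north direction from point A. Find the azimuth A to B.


az = atan2(-974, 1638) = -30.7 deg
adjusted to 0-360: 329.3 degrees

329.3 degrees


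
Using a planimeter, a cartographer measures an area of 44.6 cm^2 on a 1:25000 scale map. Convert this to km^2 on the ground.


ground_area = 44.6 * (25000/100)^2 = 2787500.0 m^2 = 2.7875 km^2 ≈ 2.788 km^2

2.788 km^2


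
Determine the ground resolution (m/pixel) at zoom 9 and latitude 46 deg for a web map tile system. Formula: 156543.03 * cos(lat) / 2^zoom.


res = 156543.03 * cos(46) / 2^9 = 156543.03 * 0.69465837 / 512 = 212.39 m/pixel

212.39 m/pixel


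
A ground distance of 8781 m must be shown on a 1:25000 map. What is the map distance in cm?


map_cm = 8781 * 100 / 25000 = 35.124 cm ≈ 35.12 cm

35.12 cm


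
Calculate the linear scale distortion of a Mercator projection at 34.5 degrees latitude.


SF = 1 / cos(34.5) = 1 / 0.824126 = 1.213

1.213


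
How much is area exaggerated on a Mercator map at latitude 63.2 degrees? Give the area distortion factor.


area_distortion = 1/cos^2(63.2) = 4.919

4.919


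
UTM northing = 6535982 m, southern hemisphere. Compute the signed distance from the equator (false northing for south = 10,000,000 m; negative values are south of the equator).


For southern: actual = 6535982 - 10000000 = -3464018 m

-3464018 m


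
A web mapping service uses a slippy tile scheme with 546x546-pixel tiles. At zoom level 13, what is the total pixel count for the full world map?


tiles per axis = 2^13 = 8192
total tiles = 8192^2 = 67108864
pixels per axis = 8192 * 546 = 4472832
total pixels = 4472832^2 = 20006226100224

20006226100224 pixels


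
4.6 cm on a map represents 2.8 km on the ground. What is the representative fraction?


ground = 2.8 km = 280000 cm; RF denominator = ground / map = 280000 / 4.6 ≈ 60870; RF = 1:60870

1:60870


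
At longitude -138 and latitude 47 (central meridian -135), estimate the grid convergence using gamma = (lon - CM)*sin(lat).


gamma = (-138 - -135) * sin(47) = -3 * 0.731354 = -2.194 degrees

-2.194 degrees


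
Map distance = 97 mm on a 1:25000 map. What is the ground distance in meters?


ground = 97 mm * 25000 / 1000 = 2425.0 m

2425.0 m


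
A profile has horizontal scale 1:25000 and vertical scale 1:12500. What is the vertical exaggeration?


VE = horizontal_scale / vertical_scale = 25000 / 12500 = 2.0

2.0x


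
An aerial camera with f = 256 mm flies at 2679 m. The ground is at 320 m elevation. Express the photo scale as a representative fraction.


scale = f / (H - h) = 256 mm / 2359 m = 256 / 2359000 = 1:9215

1:9215


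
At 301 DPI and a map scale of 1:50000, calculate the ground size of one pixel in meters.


pixel_cm = 2.54 / 301 ≈ 0.008439 cm
ground = pixel_cm * 50000 / 100 = 2.54 * 50000 / (301 * 100) = 127000 / 30100 ≈ 4.22 m

4.22 m


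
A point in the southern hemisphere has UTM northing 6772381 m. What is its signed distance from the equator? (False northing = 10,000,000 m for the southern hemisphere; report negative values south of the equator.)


For southern: actual = 6772381 - 10000000 = -3227619 m

-3227619 m


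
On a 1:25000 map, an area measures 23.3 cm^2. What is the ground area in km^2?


ground_area = 23.3 * (25000/100)^2 = 1456250.0 m^2 = 1.45625 km^2 ≈ 1.456 km^2

1.456 km^2


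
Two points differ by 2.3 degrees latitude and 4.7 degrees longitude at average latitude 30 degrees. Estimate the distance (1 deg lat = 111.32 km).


dlat_km = 2.3 * 111.32 = 256.036
dlon_km = 4.7 * 111.32 * cos(30) ≈ 453.108
dist = sqrt(256.036^2 + 453.108^2) ≈ 520.4 km

520.4 km


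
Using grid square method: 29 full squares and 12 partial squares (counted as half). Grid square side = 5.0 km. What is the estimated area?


effective squares = 29 + 12 * 0.5 = 35.0
area = 35.0 * 25.0 = 875.0 km^2

875.0 km^2


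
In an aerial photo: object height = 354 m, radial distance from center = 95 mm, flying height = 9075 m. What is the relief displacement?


d = h * r / H = 354 * 95 / 9075 = 3.71 mm

3.71 mm


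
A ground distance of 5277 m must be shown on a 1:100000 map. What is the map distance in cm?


map_cm = 5277 * 100 / 100000 = 5.277 cm ≈ 5.28 cm

5.28 cm


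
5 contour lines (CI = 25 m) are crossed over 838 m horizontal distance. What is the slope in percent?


elevation change = 5 * 25 = 125 m
slope = 125 / 838 * 100 = 14.9%

14.9%


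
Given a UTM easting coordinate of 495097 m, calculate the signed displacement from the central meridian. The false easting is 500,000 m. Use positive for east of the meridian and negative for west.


displacement = 495097 - 500000 = -4903 m

-4903 m


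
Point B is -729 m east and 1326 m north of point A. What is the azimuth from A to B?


az = atan2(-729, 1326) = -28.8 deg
adjusted to 0-360: 331.2 degrees

331.2 degrees


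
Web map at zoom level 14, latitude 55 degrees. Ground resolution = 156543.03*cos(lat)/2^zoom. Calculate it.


res = 156543.03 * cos(55) / 2^14 = 156543.03 * 0.57357644 / 16384 = 5.48 m/pixel

5.48 m/pixel


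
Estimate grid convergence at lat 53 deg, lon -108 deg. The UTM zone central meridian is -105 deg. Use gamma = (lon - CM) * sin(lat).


gamma = (-108 - -105) * sin(53) = -3 * 0.798636 = -2.396 degrees

-2.396 degrees


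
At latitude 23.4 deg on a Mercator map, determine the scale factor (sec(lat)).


SF = 1 / cos(23.4) = 1 / 0.917755 = 1.09

1.09


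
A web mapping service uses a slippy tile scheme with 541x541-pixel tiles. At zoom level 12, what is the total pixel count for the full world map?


tiles per axis = 2^12 = 4096
total tiles = 4096^2 = 16777216
pixels per axis = 4096 * 541 = 2215936
total pixels = 2215936^2 = 4910372356096

4910372356096 pixels


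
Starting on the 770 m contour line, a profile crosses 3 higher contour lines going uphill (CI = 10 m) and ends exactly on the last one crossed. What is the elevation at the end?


elevation = 770 + 3 * 10 = 800 m

800 m


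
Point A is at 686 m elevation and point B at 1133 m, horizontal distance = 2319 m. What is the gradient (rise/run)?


gradient = (1133 - 686) / 2319 = 447 / 2319 = 0.1928

0.1928


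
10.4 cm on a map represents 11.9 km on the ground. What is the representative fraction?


ground = 11.9 km = 1190000 cm; RF denominator = ground / map = 1190000 / 10.4 ≈ 114423; RF = 1:114423

1:114423


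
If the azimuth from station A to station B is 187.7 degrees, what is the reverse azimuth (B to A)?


back azimuth = (187.7 + 180) mod 360 = 7.7 degrees

7.7 degrees


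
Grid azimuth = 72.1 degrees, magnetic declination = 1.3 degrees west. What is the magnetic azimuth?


magnetic azimuth = grid azimuth - declination (east +ve)
mag_az = 72.1 - -1.3 = 73.4 degrees

73.4 degrees


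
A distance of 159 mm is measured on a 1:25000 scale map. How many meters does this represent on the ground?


ground = 159 mm * 25000 / 1000 = 3975.0 m

3975.0 m


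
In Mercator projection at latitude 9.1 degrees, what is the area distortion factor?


area_distortion = 1/cos^2(9.1) = 1.026

1.026


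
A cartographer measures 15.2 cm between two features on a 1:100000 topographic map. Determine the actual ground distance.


ground = 15.2 cm * 100000 / 100 = 15200.0 m = 15.2 km

15.2 km


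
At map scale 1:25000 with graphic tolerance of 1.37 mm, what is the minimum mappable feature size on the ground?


ground = 1.37 mm * 25000 / 1000 = 34.25 m

34.25 m


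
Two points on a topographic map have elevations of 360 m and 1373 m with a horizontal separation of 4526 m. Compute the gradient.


gradient = (1373 - 360) / 4526 = 1013 / 4526 = 0.2238

0.2238


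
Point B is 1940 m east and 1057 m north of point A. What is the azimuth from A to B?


az = atan2(1940, 1057) = 61.4 deg
adjusted to 0-360: 61.4 degrees

61.4 degrees


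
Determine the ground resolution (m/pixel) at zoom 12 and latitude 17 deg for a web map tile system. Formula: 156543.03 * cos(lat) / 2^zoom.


res = 156543.03 * cos(17) / 2^12 = 156543.03 * 0.95630476 / 4096 = 36.55 m/pixel

36.55 m/pixel


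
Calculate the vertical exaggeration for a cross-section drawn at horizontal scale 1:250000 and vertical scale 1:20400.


VE = horizontal_scale / vertical_scale = 250000 / 20400 ≈ 12.3

12.3x


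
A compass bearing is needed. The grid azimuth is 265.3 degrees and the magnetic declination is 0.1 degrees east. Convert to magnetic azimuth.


magnetic azimuth = grid azimuth - declination (east +ve)
mag_az = 265.3 - 0.1 = 265.2 degrees

265.2 degrees


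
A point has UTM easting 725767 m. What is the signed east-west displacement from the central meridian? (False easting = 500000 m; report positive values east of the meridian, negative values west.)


displacement = 725767 - 500000 = 225767 m

225767 m


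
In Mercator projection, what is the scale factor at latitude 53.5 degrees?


SF = 1 / cos(53.5) = 1 / 0.594823 = 1.681

1.681


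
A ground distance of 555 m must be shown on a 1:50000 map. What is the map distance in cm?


map_cm = 555 * 100 / 50000 = 1.11 cm

1.11 cm


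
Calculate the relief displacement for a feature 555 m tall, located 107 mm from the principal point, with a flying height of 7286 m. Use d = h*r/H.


d = h * r / H = 555 * 107 / 7286 = 8.15 mm

8.15 mm


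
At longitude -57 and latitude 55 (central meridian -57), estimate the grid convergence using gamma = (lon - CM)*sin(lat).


gamma = (-57 - -57) * sin(55) = 0 * 0.819152 = 0.0 degrees

0.0 degrees


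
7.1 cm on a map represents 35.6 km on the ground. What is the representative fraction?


ground = 35.6 km = 3560000 cm; RF denominator = ground / map = 3560000 / 7.1 ≈ 501408; RF = 1:501408

1:501408


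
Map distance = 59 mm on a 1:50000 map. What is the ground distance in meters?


ground = 59 mm * 50000 / 1000 = 2950.0 m

2950.0 m


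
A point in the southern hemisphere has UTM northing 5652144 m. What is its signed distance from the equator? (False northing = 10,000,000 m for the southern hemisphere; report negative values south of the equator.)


For southern: actual = 5652144 - 10000000 = -4347856 m

-4347856 m


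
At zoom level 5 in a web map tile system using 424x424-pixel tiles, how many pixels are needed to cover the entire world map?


tiles per axis = 2^5 = 32
total tiles = 32^2 = 1024
pixels per axis = 32 * 424 = 13568
total pixels = 13568^2 = 184090624

184090624 pixels


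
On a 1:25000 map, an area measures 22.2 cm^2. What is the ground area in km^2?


ground_area = 22.2 * (25000/100)^2 = 1387500.0 m^2 = 1.3875 km^2 ≈ 1.388 km^2

1.388 km^2


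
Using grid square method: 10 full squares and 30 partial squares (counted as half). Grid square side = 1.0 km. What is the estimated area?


effective squares = 10 + 30 * 0.5 = 25.0
area = 25.0 * 1.0 = 25.0 km^2

25.0 km^2


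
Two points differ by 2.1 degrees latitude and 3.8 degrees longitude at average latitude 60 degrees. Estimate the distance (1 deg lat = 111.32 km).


dlat_km = 2.1 * 111.32 = 233.772
dlon_km = 3.8 * 111.32 * cos(60) ≈ 211.508
dist = sqrt(233.772^2 + 211.508^2) ≈ 315.3 km

315.3 km


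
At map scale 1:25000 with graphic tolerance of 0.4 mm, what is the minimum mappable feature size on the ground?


ground = 0.4 mm * 25000 / 1000 = 10.0 m

10.0 m


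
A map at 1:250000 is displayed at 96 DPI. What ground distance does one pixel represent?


pixel_cm = 2.54 / 96 ≈ 0.026458 cm
ground = pixel_cm * 250000 / 100 = 2.54 * 250000 / (96 * 100) = 635000 / 9600 ≈ 66.15 m

66.15 m


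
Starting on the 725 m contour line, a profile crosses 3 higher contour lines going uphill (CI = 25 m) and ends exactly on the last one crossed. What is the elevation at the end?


elevation = 725 + 3 * 25 = 800 m

800 m


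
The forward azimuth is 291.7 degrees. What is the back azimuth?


back azimuth = (291.7 + 180) mod 360 = 111.7 degrees

111.7 degrees


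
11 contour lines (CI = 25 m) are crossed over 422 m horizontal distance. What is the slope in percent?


elevation change = 11 * 25 = 275 m
slope = 275 / 422 * 100 = 65.2%

65.2%


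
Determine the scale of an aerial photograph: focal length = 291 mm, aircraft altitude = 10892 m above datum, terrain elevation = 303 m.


scale = f / (H - h) = 291 mm / 10589 m = 291 / 10589000 = 1:36388

1:36388


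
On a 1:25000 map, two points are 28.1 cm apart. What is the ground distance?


ground = 28.1 cm * 25000 / 100 = 7025.0 m = 7.025 km

7.025 km


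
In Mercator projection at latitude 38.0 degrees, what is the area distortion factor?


area_distortion = 1/cos^2(38.0) = 1.61

1.61


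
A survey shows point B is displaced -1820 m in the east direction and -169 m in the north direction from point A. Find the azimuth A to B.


az = atan2(-1820, -169) = -95.3 deg
adjusted to 0-360: 264.7 degrees

264.7 degrees


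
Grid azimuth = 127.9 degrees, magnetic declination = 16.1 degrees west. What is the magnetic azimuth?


magnetic azimuth = grid azimuth - declination (east +ve)
mag_az = 127.9 - -16.1 = 144.0 degrees

144.0 degrees


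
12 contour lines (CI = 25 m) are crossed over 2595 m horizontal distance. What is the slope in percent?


elevation change = 12 * 25 = 300 m
slope = 300 / 2595 * 100 = 11.6%

11.6%


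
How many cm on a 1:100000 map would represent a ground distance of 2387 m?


map_cm = 2387 * 100 / 100000 = 2.387 cm ≈ 2.39 cm

2.39 cm


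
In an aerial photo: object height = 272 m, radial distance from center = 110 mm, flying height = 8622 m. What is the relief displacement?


d = h * r / H = 272 * 110 / 8622 = 3.47 mm

3.47 mm


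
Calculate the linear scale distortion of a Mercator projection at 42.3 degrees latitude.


SF = 1 / cos(42.3) = 1 / 0.739631 = 1.352

1.352


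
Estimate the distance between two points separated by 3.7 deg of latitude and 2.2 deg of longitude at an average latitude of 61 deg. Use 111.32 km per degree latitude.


dlat_km = 3.7 * 111.32 = 411.884
dlon_km = 2.2 * 111.32 * cos(61) ≈ 118.732
dist = sqrt(411.884^2 + 118.732^2) ≈ 428.7 km

428.7 km


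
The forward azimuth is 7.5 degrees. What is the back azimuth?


back azimuth = (7.5 + 180) mod 360 = 187.5 degrees

187.5 degrees


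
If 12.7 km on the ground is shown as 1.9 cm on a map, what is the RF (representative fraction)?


ground = 12.7 km = 1270000 cm; RF denominator = ground / map = 1270000 / 1.9 ≈ 668421; RF = 1:668421

1:668421


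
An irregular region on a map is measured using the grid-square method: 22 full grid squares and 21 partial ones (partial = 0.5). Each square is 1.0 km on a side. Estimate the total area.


effective squares = 22 + 21 * 0.5 = 32.5
area = 32.5 * 1.0 = 32.5 km^2

32.5 km^2


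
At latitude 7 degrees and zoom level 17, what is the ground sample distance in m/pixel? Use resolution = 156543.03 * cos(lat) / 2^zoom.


res = 156543.03 * cos(7) / 2^17 = 156543.03 * 0.99254615 / 131072 = 1.19 m/pixel

1.19 m/pixel


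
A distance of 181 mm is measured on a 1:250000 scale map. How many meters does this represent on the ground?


ground = 181 mm * 250000 / 1000 = 45250.0 m

45250.0 m


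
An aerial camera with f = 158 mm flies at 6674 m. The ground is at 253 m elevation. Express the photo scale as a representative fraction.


scale = f / (H - h) = 158 mm / 6421 m = 158 / 6421000 = 1:40639

1:40639


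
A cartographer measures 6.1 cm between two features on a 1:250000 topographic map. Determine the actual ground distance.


ground = 6.1 cm * 250000 / 100 = 15250.0 m = 15.25 km

15.25 km


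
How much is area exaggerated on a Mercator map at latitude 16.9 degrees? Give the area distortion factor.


area_distortion = 1/cos^2(16.9) = 1.092

1.092


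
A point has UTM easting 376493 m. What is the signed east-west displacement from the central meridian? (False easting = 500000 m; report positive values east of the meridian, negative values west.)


displacement = 376493 - 500000 = -123507 m

-123507 m


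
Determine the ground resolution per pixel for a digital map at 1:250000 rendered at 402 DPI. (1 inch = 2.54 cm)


pixel_cm = 2.54 / 402 ≈ 0.006318 cm
ground = pixel_cm * 250000 / 100 = 2.54 * 250000 / (402 * 100) = 635000 / 40200 ≈ 15.8 m

15.8 m


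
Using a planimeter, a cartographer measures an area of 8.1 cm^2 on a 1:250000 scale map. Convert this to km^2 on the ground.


ground_area = 8.1 * (250000/100)^2 = 50625000.0 m^2 = 50.625 km^2

50.625 km^2


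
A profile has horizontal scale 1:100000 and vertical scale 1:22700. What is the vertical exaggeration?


VE = horizontal_scale / vertical_scale = 100000 / 22700 ≈ 4.4

4.4x


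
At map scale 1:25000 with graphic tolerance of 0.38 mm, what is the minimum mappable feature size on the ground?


ground = 0.38 mm * 25000 / 1000 = 9.5 m

9.5 m


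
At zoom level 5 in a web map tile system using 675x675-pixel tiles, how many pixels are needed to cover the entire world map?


tiles per axis = 2^5 = 32
total tiles = 32^2 = 1024
pixels per axis = 32 * 675 = 21600
total pixels = 21600^2 = 466560000

466560000 pixels


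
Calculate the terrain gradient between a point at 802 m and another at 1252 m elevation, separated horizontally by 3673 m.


gradient = (1252 - 802) / 3673 = 450 / 3673 = 0.1225

0.1225


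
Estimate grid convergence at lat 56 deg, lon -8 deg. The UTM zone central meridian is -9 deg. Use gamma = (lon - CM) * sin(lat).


gamma = (-8 - -9) * sin(56) = 1 * 0.829038 = 0.829 degrees

0.829 degrees


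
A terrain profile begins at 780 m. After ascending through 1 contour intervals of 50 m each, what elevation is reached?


elevation = 780 + 1 * 50 = 830 m

830 m


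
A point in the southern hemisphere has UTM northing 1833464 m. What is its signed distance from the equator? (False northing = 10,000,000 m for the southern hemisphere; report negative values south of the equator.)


For southern: actual = 1833464 - 10000000 = -8166536 m

-8166536 m


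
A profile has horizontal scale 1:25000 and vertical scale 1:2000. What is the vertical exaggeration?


VE = horizontal_scale / vertical_scale = 25000 / 2000 = 12.5

12.5x


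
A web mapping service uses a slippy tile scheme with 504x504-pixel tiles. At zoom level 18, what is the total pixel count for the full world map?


tiles per axis = 2^18 = 262144
total tiles = 262144^2 = 68719476736
pixels per axis = 262144 * 504 = 132120576
total pixels = 132120576^2 = 17455846602571776

17455846602571776 pixels


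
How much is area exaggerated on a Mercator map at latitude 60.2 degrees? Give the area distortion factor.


area_distortion = 1/cos^2(60.2) = 4.049

4.049


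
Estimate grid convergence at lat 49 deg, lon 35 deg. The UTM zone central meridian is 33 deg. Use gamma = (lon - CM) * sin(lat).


gamma = (35 - 33) * sin(49) = 2 * 0.75471 = 1.509 degrees

1.509 degrees


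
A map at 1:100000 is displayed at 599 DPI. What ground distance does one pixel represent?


pixel_cm = 2.54 / 599 ≈ 0.00424 cm
ground = pixel_cm * 100000 / 100 = 2.54 * 100000 / (599 * 100) = 254000 / 59900 ≈ 4.24 m

4.24 m


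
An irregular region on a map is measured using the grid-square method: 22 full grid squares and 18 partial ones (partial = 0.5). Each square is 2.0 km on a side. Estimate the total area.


effective squares = 22 + 18 * 0.5 = 31.0
area = 31.0 * 4.0 = 124.0 km^2

124.0 km^2


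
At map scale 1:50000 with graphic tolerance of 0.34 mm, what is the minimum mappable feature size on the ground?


ground = 0.34 mm * 50000 / 1000 = 17.0 m

17.0 m


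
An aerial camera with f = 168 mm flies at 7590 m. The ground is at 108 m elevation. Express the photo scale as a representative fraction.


scale = f / (H - h) = 168 mm / 7482 m = 168 / 7482000 = 1:44536

1:44536


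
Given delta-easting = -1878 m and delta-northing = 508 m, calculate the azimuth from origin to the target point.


az = atan2(-1878, 508) = -74.9 deg
adjusted to 0-360: 285.1 degrees

285.1 degrees


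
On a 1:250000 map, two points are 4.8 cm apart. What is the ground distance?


ground = 4.8 cm * 250000 / 100 = 12000.0 m = 12.0 km

12.0 km


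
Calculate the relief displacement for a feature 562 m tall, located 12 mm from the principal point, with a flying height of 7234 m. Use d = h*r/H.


d = h * r / H = 562 * 12 / 7234 = 0.93 mm

0.93 mm


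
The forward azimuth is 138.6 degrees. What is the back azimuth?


back azimuth = (138.6 + 180) mod 360 = 318.6 degrees

318.6 degrees


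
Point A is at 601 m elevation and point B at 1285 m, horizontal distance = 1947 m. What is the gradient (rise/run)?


gradient = (1285 - 601) / 1947 = 684 / 1947 = 0.3513

0.3513


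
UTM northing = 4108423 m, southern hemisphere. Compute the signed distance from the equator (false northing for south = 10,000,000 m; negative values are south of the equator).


For southern: actual = 4108423 - 10000000 = -5891577 m

-5891577 m


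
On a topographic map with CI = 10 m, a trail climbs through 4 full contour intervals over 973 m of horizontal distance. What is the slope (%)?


elevation change = 4 * 10 = 40 m
slope = 40 / 973 * 100 = 4.1%

4.1%


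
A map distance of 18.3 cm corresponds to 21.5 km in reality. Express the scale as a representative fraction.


ground = 21.5 km = 2150000 cm; RF denominator = ground / map = 2150000 / 18.3 ≈ 117486; RF = 1:117486

1:117486


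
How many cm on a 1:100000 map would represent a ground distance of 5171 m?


map_cm = 5171 * 100 / 100000 = 5.171 cm ≈ 5.17 cm

5.17 cm


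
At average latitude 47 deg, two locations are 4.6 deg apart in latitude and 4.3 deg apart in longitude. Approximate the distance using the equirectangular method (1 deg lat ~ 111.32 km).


dlat_km = 4.6 * 111.32 = 512.072
dlon_km = 4.3 * 111.32 * cos(47) ≈ 326.456
dist = sqrt(512.072^2 + 326.456^2) ≈ 607.3 km

607.3 km


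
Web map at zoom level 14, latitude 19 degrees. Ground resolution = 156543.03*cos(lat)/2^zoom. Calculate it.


res = 156543.03 * cos(19) / 2^14 = 156543.03 * 0.94551858 / 16384 = 9.03 m/pixel

9.03 m/pixel


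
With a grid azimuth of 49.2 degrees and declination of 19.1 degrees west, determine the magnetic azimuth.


magnetic azimuth = grid azimuth - declination (east +ve)
mag_az = 49.2 - -19.1 = 68.3 degrees

68.3 degrees


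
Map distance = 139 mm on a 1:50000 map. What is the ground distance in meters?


ground = 139 mm * 50000 / 1000 = 6950.0 m

6950.0 m


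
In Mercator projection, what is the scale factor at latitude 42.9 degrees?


SF = 1 / cos(42.9) = 1 / 0.732543 = 1.365

1.365


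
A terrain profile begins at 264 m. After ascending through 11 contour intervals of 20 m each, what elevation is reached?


elevation = 264 + 11 * 20 = 484 m

484 m


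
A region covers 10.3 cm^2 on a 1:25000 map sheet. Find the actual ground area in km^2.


ground_area = 10.3 * (25000/100)^2 = 643750.0 m^2 = 0.64375 km^2 ≈ 0.644 km^2

0.644 km^2


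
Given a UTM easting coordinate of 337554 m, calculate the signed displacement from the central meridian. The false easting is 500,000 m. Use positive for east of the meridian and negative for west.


displacement = 337554 - 500000 = -162446 m

-162446 m


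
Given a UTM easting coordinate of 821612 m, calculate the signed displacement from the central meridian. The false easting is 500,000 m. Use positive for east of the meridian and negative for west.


displacement = 821612 - 500000 = 321612 m

321612 m


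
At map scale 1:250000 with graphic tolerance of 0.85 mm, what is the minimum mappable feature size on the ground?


ground = 0.85 mm * 250000 / 1000 = 212.5 m

212.5 m


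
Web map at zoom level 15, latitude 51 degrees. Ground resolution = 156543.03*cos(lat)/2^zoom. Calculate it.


res = 156543.03 * cos(51) / 2^15 = 156543.03 * 0.62932039 / 32768 = 3.01 m/pixel

3.01 m/pixel


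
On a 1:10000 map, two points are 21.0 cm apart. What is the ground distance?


ground = 21.0 cm * 10000 / 100 = 2100.0 m = 2.1 km

2.1 km


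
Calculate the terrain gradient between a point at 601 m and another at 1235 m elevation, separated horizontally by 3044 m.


gradient = (1235 - 601) / 3044 = 634 / 3044 = 0.2083

0.2083


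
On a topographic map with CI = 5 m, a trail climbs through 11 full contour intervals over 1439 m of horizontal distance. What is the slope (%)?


elevation change = 11 * 5 = 55 m
slope = 55 / 1439 * 100 = 3.8%

3.8%


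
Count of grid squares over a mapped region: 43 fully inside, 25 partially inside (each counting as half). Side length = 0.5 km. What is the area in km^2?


effective squares = 43 + 25 * 0.5 = 55.5
area = 55.5 * 0.25 = 13.875 km^2

13.875 km^2


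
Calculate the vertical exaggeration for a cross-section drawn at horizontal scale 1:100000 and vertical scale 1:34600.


VE = horizontal_scale / vertical_scale = 100000 / 34600 ≈ 2.9

2.9x


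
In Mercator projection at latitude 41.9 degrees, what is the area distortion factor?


area_distortion = 1/cos^2(41.9) = 1.805

1.805


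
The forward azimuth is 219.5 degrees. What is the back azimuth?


back azimuth = (219.5 + 180) mod 360 = 39.5 degrees

39.5 degrees


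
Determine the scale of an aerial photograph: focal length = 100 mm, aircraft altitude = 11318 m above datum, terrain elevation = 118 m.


scale = f / (H - h) = 100 mm / 11200 m = 100 / 11200000 = 1:112000

1:112000


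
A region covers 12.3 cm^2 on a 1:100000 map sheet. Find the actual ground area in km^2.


ground_area = 12.3 * (100000/100)^2 = 12300000.0 m^2 = 12.3 km^2

12.3 km^2


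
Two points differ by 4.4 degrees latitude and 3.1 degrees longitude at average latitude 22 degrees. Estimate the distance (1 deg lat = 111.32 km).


dlat_km = 4.4 * 111.32 = 489.808
dlon_km = 3.1 * 111.32 * cos(22) ≈ 319.964
dist = sqrt(489.808^2 + 319.964^2) ≈ 585.1 km

585.1 km


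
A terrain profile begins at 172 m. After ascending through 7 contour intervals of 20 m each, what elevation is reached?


elevation = 172 + 7 * 20 = 312 m

312 m


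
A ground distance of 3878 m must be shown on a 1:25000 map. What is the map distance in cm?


map_cm = 3878 * 100 / 25000 = 15.512 cm ≈ 15.51 cm

15.51 cm


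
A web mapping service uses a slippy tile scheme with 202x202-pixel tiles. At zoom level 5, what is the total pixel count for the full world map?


tiles per axis = 2^5 = 32
total tiles = 32^2 = 1024
pixels per axis = 32 * 202 = 6464
total pixels = 6464^2 = 41783296

41783296 pixels


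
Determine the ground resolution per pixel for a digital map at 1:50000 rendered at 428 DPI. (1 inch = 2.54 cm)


pixel_cm = 2.54 / 428 ≈ 0.005935 cm
ground = pixel_cm * 50000 / 100 = 2.54 * 50000 / (428 * 100) = 127000 / 42800 ≈ 2.97 m

2.97 m


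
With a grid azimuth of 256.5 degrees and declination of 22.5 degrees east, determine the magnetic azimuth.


magnetic azimuth = grid azimuth - declination (east +ve)
mag_az = 256.5 - 22.5 = 234.0 degrees

234.0 degrees


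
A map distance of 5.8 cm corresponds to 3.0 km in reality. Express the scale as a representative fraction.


ground = 3.0 km = 300000 cm; RF denominator = ground / map = 300000 / 5.8 ≈ 51724; RF = 1:51724

1:51724


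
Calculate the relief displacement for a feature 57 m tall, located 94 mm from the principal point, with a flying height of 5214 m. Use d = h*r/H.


d = h * r / H = 57 * 94 / 5214 = 1.03 mm

1.03 mm


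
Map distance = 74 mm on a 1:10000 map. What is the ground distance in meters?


ground = 74 mm * 10000 / 1000 = 740.0 m

740.0 m


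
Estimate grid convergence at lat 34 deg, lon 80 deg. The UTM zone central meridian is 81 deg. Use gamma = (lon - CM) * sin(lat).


gamma = (80 - 81) * sin(34) = -1 * 0.559193 = -0.559 degrees

-0.559 degrees


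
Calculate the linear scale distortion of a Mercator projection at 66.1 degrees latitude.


SF = 1 / cos(66.1) = 1 / 0.405142 = 2.468

2.468


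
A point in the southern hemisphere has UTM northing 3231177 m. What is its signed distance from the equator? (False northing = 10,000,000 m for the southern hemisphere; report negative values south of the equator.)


For southern: actual = 3231177 - 10000000 = -6768823 m

-6768823 m


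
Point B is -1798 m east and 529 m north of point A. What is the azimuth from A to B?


az = atan2(-1798, 529) = -73.6 deg
adjusted to 0-360: 286.4 degrees

286.4 degrees


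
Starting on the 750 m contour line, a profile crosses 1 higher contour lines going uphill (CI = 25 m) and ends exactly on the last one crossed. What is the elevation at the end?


elevation = 750 + 1 * 25 = 775 m

775 m


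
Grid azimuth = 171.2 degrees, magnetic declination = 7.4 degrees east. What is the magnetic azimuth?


magnetic azimuth = grid azimuth - declination (east +ve)
mag_az = 171.2 - 7.4 = 163.8 degrees

163.8 degrees


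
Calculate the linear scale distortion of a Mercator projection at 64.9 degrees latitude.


SF = 1 / cos(64.9) = 1 / 0.424199 = 2.357

2.357


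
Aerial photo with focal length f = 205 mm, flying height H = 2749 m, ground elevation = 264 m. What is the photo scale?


scale = f / (H - h) = 205 mm / 2485 m = 205 / 2485000 = 1:12122

1:12122


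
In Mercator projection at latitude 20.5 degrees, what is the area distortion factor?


area_distortion = 1/cos^2(20.5) = 1.14

1.14


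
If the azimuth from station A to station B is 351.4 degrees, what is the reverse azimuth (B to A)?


back azimuth = (351.4 + 180) mod 360 = 171.4 degrees

171.4 degrees


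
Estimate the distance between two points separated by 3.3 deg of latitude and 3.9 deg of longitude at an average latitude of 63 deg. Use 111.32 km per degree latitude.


dlat_km = 3.3 * 111.32 = 367.356
dlon_km = 3.9 * 111.32 * cos(63) ≈ 197.099
dist = sqrt(367.356^2 + 197.099^2) ≈ 416.9 km

416.9 km


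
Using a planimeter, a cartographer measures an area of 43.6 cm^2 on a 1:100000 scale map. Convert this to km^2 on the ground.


ground_area = 43.6 * (100000/100)^2 = 43600000.0 m^2 = 43.6 km^2

43.6 km^2


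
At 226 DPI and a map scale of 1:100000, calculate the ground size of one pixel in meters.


pixel_cm = 2.54 / 226 ≈ 0.011239 cm
ground = pixel_cm * 100000 / 100 = 2.54 * 100000 / (226 * 100) = 254000 / 22600 ≈ 11.24 m

11.24 m


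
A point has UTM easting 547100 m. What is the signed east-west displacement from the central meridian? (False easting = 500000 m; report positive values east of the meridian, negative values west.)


displacement = 547100 - 500000 = 47100 m

47100 m


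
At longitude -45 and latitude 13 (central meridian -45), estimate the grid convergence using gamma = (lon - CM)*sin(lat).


gamma = (-45 - -45) * sin(13) = 0 * 0.224951 = 0.0 degrees

0.0 degrees


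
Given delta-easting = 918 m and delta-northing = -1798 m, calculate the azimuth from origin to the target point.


az = atan2(918, -1798) = 153.0 deg
adjusted to 0-360: 153.0 degrees

153.0 degrees


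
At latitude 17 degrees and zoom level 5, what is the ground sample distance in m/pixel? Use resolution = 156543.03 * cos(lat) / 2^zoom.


res = 156543.03 * cos(17) / 2^5 = 156543.03 * 0.95630476 / 32 = 4678.21 m/pixel

4678.21 m/pixel


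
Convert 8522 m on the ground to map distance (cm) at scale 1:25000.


map_cm = 8522 * 100 / 25000 = 34.088 cm ≈ 34.09 cm

34.09 cm


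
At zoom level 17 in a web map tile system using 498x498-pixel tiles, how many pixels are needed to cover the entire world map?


tiles per axis = 2^17 = 131072
total tiles = 131072^2 = 17179869184
pixels per axis = 131072 * 498 = 65273856
total pixels = 65273856^2 = 4260676277108736

4260676277108736 pixels


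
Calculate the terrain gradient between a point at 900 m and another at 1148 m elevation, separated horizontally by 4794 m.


gradient = (1148 - 900) / 4794 = 248 / 4794 = 0.0517

0.0517


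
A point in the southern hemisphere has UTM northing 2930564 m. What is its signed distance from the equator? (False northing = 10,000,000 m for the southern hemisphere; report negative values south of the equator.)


For southern: actual = 2930564 - 10000000 = -7069436 m

-7069436 m


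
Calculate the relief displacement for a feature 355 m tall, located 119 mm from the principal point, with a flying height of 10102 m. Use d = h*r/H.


d = h * r / H = 355 * 119 / 10102 = 4.18 mm

4.18 mm


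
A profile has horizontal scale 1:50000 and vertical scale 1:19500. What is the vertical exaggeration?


VE = horizontal_scale / vertical_scale = 50000 / 19500 ≈ 2.6

2.6x


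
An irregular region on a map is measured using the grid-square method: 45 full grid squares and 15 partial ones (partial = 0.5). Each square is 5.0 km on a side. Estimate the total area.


effective squares = 45 + 15 * 0.5 = 52.5
area = 52.5 * 25.0 = 1312.5 km^2

1312.5 km^2


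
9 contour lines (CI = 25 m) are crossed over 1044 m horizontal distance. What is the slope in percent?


elevation change = 9 * 25 = 225 m
slope = 225 / 1044 * 100 = 21.6%

21.6%


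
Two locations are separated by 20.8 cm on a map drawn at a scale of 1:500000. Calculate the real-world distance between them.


ground = 20.8 cm * 500000 / 100 = 104000.0 m = 104.0 km

104.0 km
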